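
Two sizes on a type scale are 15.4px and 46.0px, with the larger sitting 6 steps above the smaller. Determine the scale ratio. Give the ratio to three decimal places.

1.200

r⁶ = 46.0 / 15.4, so r = (46.0/15.4)^(1/6).
r = 2.9870^(1/6) ≈ 1.2001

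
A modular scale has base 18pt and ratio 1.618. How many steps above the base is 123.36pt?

1.618ⁿ = 123.36 / 18 = 6.8533
n = ln(6.8533) / ln(1.618) = 1.9247 / 0.4812 ≈ 4.00

4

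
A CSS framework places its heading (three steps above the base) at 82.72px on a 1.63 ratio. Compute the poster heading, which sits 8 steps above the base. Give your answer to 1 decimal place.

951.8px

82.72 × 1.63⁵ = 82.72 × 11.50636 ≈ 951.806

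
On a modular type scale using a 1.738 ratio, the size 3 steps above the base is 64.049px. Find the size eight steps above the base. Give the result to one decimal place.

1015.7px

64.049 × 1.738⁵ = 64.049 × 15.85802 ≈ 1015.690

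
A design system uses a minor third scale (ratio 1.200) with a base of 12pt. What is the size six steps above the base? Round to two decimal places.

12.0 × 1.200⁶ = 12.0 × 2.98598 ≈ 35.83

35.83pt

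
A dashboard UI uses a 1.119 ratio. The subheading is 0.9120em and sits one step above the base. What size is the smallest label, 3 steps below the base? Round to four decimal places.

Moving from step +1 to step -3 is 4 steps down, so divide by r⁴.
0.9120 ÷ 1.119⁴ = 0.9120 ÷ 1.56791 ≈ 0.5817

0.5817em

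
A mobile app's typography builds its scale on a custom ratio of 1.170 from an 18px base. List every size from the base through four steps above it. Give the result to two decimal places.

Step 0: 18px
Step 1: 18.0 × 1.170 = 21.06
Step 2: 18.0 × 1.170² = 24.64
Step 3: 18.0 × 1.170³ = 28.83
Step 4: 18.0 × 1.170⁴ = 33.73

18.00px, 21.06px, 24.64px, 28.83px, 33.73px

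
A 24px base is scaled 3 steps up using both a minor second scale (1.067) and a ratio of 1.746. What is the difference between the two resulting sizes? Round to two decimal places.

Minor second: 24.0 × 1.067³ = 29.1544px
At 1.746: 24.0 × 1.746³ = 127.7450px
Difference: 127.7450 − 29.1544 = 98.5906px

98.59px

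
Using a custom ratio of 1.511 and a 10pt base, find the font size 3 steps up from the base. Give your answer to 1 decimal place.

34.5pt

10.0 × 1.511³ = 10.0 × 3.44980 ≈ 34.50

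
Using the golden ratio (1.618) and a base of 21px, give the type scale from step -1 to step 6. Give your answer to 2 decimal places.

Step -1: 21.0 ÷ 1.618 = 12.98
Step 0: 21px
Step 1: 21.0 × 1.618 = 33.98
Step 2: 21.0 × 1.618² = 54.98
Step 3: 21.0 × 1.618³ = 88.95
Step 4: 21.0 × 1.618⁴ = 143.92
Step 5: 21.0 × 1.618⁵ = 232.87
Step 6: 21.0 × 1.618⁶ = 376.78

12.98px, 21.00px, 33.98px, 54.98px, 88.95px, 143.92px, 232.87px, 376.78px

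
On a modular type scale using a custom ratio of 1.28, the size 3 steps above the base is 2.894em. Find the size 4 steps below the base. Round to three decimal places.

0.514em

2.894 ÷ 1.28⁷ = 2.894 ÷ 5.62950 ≈ 0.514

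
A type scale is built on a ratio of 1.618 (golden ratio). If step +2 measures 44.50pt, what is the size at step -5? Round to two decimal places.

44.50 ÷ 1.618⁷ = 44.50 ÷ 29.03017 ≈ 1.533

1.53pt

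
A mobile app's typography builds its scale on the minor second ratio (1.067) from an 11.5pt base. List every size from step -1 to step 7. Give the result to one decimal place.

10.8pt, 11.5pt, 12.3pt, 13.1pt, 14.0pt, 14.9pt, 15.9pt, 17.0pt, 18.1pt

Step -1: 11.5 ÷ 1.067 = 10.8
Step 0: 11.5pt
Step 1: 11.5 × 1.067 = 12.3
Step 2: 11.5 × 1.067² = 13.1
Step 3: 11.5 × 1.067³ = 14.0
Step 4: 11.5 × 1.067⁴ = 14.9
Step 5: 11.5 × 1.067⁵ = 15.9
Step 6: 11.5 × 1.067⁶ = 17.0
Step 7: 11.5 × 1.067⁷ = 18.1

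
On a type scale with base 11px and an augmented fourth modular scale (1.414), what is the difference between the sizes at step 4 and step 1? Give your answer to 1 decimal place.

28.4px

Step 1: 11.0 × 1.414 = 15.554px
Step 4: 11.0 × 1.414⁴ = 43.973px
Difference: 43.973 − 15.554 = 28.419px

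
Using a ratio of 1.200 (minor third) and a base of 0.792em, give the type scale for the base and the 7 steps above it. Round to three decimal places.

Step 0: 0.792em
Step 1: 0.792 × 1.200 = 0.950
Step 2: 0.792 × 1.200² = 1.140
Step 3: 0.792 × 1.200³ = 1.369
Step 4: 0.792 × 1.200⁴ = 1.642
Step 5: 0.792 × 1.200⁵ = 1.971
Step 6: 0.792 × 1.200⁶ = 2.365
Step 7: 0.792 × 1.200⁷ = 2.838

0.792em, 0.950em, 1.140em, 1.369em, 1.642em, 1.971em, 2.365em, 2.838em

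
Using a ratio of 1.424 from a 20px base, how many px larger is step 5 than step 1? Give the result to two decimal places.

Step 1: 20.0 × 1.424 = 28.4800px
Step 5: 20.0 × 1.424⁵ = 117.1062px
Difference: 117.1062 − 28.4800 = 88.6262px

88.63px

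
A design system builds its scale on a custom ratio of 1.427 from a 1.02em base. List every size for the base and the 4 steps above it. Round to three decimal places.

1.020em, 1.456em, 2.077em, 2.964em, 4.230em

Step 0: 1.02em
Step 1: 1.02 × 1.427 = 1.456
Step 2: 1.02 × 1.427² = 2.077
Step 3: 1.02 × 1.427³ = 2.964
Step 4: 1.02 × 1.427⁴ = 4.230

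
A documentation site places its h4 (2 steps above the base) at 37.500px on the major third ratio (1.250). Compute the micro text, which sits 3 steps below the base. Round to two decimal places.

37.500 ÷ 1.250⁵ = 37.500 ÷ 3.05176 ≈ 12.288

12.29px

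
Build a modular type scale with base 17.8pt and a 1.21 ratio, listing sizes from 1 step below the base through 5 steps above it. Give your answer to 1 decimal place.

Step -1: 17.8 ÷ 1.21 = 14.7
Step 0: 17.8pt
Step 1: 17.8 × 1.21 = 21.5
Step 2: 17.8 × 1.21² = 26.1
Step 3: 17.8 × 1.21³ = 31.5
Step 4: 17.8 × 1.21⁴ = 38.2
Step 5: 17.8 × 1.21⁵ = 46.2

14.7pt, 17.8pt, 21.5pt, 26.1pt, 31.5pt, 38.2pt, 46.2pt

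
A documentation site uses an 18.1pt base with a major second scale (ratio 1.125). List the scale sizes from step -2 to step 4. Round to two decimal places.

14.30pt, 16.09pt, 18.10pt, 20.36pt, 22.91pt, 25.77pt, 28.99pt

Step -2: 18.1 ÷ 1.125² = 14.30
Step -1: 18.1 ÷ 1.125 = 16.09
Step 0: 18.1pt
Step 1: 18.1 × 1.125 = 20.36
Step 2: 18.1 × 1.125² = 22.91
Step 3: 18.1 × 1.125³ = 25.77
Step 4: 18.1 × 1.125⁴ = 28.99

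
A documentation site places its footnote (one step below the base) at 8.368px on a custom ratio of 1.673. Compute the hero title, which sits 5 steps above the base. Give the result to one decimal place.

183.5px

Moving from step -1 to step +5 is 6 steps up, so multiply by r⁶.
8.368 × 1.673⁶ = 8.368 × 21.92682 ≈ 183.484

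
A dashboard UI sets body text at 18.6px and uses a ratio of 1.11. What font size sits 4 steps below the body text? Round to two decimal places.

12.25px

A modular type scale is a geometric sequence: sizeₙ = base × rⁿ.
18.6 ÷ 1.11⁴ = 18.6 ÷ 1.51807 ≈ 12.25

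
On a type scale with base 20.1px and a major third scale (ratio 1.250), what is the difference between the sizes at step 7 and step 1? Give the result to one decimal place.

Step 1: 20.1 × 1.250 = 25.125px
Step 7: 20.1 × 1.250⁷ = 95.844px
Difference: 95.844 − 25.125 = 70.719px

70.7px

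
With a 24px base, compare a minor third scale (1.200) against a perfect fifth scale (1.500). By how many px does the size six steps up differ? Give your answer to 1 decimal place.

201.7px

Minor third: 24.0 × 1.200⁶ = 71.664px
Perfect fifth: 24.0 × 1.500⁶ = 273.375px
Difference: 273.375 − 71.664 = 201.711px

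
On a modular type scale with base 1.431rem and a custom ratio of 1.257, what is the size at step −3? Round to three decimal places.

0.720rem

Each step on a modular scale multiplies by the ratio, so the size n steps from the base is base × ratioⁿ.
1.431 ÷ 1.257³ = 1.431 ÷ 1.98612 ≈ 0.720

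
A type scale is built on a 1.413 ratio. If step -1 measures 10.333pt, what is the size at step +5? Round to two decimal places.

10.333 × 1.413⁶ = 10.333 × 7.95890 ≈ 82.239

82.24pt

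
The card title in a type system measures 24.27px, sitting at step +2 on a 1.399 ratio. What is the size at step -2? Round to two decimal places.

24.27 ÷ 1.399⁴ = 24.27 ÷ 3.83064 ≈ 6.336

6.34px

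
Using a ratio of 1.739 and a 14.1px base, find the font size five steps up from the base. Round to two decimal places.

14.1 × 1.739⁵ = 14.1 × 15.90369 ≈ 224.24

224.24px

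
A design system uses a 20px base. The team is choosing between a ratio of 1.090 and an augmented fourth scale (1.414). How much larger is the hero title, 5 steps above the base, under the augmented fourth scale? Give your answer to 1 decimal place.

At 1.090: 20.0 × 1.090⁵ = 30.772px
Augmented fourth: 20.0 × 1.414⁵ = 113.052px
Difference: 113.052 − 30.772 = 82.280px

82.3px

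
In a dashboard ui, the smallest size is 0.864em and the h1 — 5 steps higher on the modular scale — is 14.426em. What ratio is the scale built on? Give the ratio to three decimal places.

1.756

The ratio satisfies 0.864 × r⁵ = 14.426, so r = (14.426 / 0.864)^(1/5).
r = 16.6968^(1/5) ≈ 1.7560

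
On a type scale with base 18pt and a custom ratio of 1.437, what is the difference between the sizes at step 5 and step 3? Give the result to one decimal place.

56.9pt

Step 3: 18.0 × 1.437³ = 53.412pt
Step 5: 18.0 × 1.437⁵ = 110.295pt
Difference: 110.295 − 53.412 = 56.883pt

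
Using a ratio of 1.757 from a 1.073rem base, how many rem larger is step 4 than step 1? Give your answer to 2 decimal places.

Step 1: 1.073 × 1.757 = 1.8853rem
Step 4: 1.073 × 1.757⁴ = 10.2256rem
Difference: 10.2256 − 1.8853 = 8.3403rem

8.34rem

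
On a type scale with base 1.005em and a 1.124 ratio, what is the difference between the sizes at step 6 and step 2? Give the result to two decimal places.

Step 2: 1.005 × 1.124² = 1.2697em
Step 6: 1.005 × 1.124⁶ = 2.0266em
Difference: 2.0266 − 1.2697 = 0.7569em

0.76em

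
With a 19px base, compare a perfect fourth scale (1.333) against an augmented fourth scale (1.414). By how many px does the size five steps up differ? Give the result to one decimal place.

27.4px

Perfect fourth: 19.0 × 1.333⁵ = 79.966px
Augmented fourth: 19.0 × 1.414⁵ = 107.399px
Difference: 107.399 − 79.966 = 27.433px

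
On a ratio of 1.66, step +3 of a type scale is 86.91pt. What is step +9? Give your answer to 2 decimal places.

1818.52pt

The gap is 9 − (3) = 6 steps, so the factor is 1.66^6.
86.91 × 1.66⁶ = 86.91 × 20.92418 ≈ 1818.521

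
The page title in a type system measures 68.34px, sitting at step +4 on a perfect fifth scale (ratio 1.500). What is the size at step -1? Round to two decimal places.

9.00px

The gap is -1 − (4) = -5 steps, so the factor is 1.500^-5.
68.34 ÷ 1.500⁵ = 68.34 ÷ 7.59375 ≈ 9.000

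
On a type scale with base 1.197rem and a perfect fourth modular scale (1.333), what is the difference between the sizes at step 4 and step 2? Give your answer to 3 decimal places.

1.652rem

Step 2: 1.197 × 1.333² = 2.12694rem
Step 4: 1.197 × 1.333⁴ = 3.77933rem
Difference: 3.77933 − 2.12694 = 1.65239rem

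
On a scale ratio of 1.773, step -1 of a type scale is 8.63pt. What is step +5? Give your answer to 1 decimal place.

268.1pt

8.63 × 1.773⁶ = 8.63 × 31.06364 ≈ 268.079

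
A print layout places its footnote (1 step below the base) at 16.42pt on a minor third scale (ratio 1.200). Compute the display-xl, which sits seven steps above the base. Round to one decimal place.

Moving from step -1 to step +7 is 8 steps up, so multiply by r⁸.
16.42 × 1.200⁸ = 16.42 × 4.29982 ≈ 70.603

70.6pt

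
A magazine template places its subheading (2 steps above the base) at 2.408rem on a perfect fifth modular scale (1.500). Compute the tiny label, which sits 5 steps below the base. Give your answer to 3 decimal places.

0.141rem

Moving from step +2 to step -5 is 7 steps down, so divide by r⁷.
2.408 ÷ 1.500⁷ = 2.408 ÷ 17.08594 ≈ 0.141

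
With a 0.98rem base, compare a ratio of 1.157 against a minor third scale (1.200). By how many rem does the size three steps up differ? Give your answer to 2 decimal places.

0.18rem

At 1.157: 0.98 × 1.157³ = 1.5178rem
Minor third: 0.98 × 1.200³ = 1.6934rem
Difference: 1.6934 − 1.5178 = 0.1756rem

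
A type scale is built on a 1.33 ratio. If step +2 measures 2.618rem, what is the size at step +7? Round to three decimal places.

10.895rem

The gap is 7 − (2) = 5 steps, so the factor is 1.33^5.
2.618 × 1.33⁵ = 2.618 × 4.16158 ≈ 10.895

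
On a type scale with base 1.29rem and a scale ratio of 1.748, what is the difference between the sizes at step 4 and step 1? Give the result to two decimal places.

9.79rem

Step 1: 1.29 × 1.748 = 2.2549rem
Step 4: 1.29 × 1.748⁴ = 12.0436rem
Difference: 12.0436 − 2.2549 = 9.7887rem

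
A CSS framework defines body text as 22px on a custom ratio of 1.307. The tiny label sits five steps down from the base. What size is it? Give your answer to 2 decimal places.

Each step on a modular scale multiplies by the ratio, so the size n steps from the base is base × ratioⁿ.
22.0 ÷ 1.307⁵ = 22.0 ÷ 3.81398 ≈ 5.77

5.77px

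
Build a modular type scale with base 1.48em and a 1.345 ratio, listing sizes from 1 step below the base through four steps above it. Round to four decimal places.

Step -1: 1.48 ÷ 1.345 = 1.1004
Step 0: 1.48em
Step 1: 1.48 × 1.345 = 1.9906
Step 2: 1.48 × 1.345² = 2.6774
Step 3: 1.48 × 1.345³ = 3.6010
Step 4: 1.48 × 1.345⁴ = 4.8434

1.1004em, 1.4800em, 1.9906em, 2.6774em, 3.6010em, 4.8434em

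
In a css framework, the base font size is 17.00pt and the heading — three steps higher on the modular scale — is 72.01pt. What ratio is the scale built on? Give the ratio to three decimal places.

1.618

r³ = 72.01 / 17.00, so r = (72.01/17.00)^(1/3).
r = 4.2359^(1/3) ≈ 1.6180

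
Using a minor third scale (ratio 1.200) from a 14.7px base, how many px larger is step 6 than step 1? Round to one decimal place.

26.3px

Step 1: 14.7 × 1.200 = 17.640px
Step 6: 14.7 × 1.200⁶ = 43.894px
Difference: 43.894 − 17.640 = 26.254px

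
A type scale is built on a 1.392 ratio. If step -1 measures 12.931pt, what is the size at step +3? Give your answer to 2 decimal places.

48.55pt

12.931 × 1.392⁴ = 12.931 × 3.75454 ≈ 48.550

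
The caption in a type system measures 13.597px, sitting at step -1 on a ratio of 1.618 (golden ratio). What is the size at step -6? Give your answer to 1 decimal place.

13.597 ÷ 1.618⁵ = 13.597 ÷ 11.08901 ≈ 1.226

1.2px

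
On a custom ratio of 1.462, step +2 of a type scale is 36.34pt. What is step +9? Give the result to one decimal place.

Moving from step +2 to step +9 is 7 steps up, so multiply by r⁷.
36.34 × 1.462⁷ = 36.34 × 14.27682 ≈ 518.820

518.8pt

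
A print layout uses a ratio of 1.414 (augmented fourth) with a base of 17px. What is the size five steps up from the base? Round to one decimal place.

A modular type scale is a geometric sequence: sizeₙ = base × rⁿ.
17.0 × 1.414⁵ = 17.0 × 5.65258 ≈ 96.09

96.1px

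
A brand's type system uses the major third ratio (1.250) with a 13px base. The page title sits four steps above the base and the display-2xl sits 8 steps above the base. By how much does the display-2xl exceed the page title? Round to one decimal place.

45.7px

Step 4: 13.0 × 1.250⁴ = 31.738px
Step 8: 13.0 × 1.250⁸ = 77.486px
Difference: 77.486 − 31.738 = 45.748px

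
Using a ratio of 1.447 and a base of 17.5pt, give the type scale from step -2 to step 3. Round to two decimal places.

8.36pt, 12.09pt, 17.50pt, 25.32pt, 36.64pt, 53.02pt

Step -2: 17.5 ÷ 1.447² = 8.36
Step -1: 17.5 ÷ 1.447 = 12.09
Step 0: 17.5pt
Step 1: 17.5 × 1.447 = 25.32
Step 2: 17.5 × 1.447² = 36.64
Step 3: 17.5 × 1.447³ = 53.02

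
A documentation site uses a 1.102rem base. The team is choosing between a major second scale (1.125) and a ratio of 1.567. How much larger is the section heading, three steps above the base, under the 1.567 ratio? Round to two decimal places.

Major second: 1.102 × 1.125³ = 1.5691rem
At 1.567: 1.102 × 1.567³ = 4.2402rem
Difference: 4.2402 − 1.5691 = 2.6711rem

2.67rem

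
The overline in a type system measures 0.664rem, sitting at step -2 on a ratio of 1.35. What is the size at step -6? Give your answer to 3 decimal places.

0.200rem

Moving from step -2 to step -6 is 4 steps down, so divide by r⁴.
0.664 ÷ 1.35⁴ = 0.664 ÷ 3.32151 ≈ 0.200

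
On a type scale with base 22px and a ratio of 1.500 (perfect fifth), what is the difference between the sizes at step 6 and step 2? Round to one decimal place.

Step 2: 22.0 × 1.500² = 49.500px
Step 6: 22.0 × 1.500⁶ = 250.594px
Difference: 250.594 − 49.500 = 201.094px

201.1px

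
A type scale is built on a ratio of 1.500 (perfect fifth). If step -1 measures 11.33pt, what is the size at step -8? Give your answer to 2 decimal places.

0.66pt

The gap is -8 − (-1) = -7 steps, so the factor is 1.500^-7.
11.33 ÷ 1.500⁷ = 11.33 ÷ 17.08594 ≈ 0.663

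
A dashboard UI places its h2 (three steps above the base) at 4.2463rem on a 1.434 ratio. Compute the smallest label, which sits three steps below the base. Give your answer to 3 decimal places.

0.488rem

Moving from step +3 to step -3 is 6 steps down, so divide by r⁶.
4.2463 ÷ 1.434⁶ = 4.2463 ÷ 8.69551 ≈ 0.488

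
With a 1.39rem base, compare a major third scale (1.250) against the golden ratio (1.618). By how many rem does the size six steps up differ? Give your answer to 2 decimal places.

19.64rem

Major third: 1.39 × 1.250⁶ = 5.3024rem
Golden ratio: 1.39 × 1.618⁶ = 24.9394rem
Difference: 24.9394 − 5.3024 = 19.6370rem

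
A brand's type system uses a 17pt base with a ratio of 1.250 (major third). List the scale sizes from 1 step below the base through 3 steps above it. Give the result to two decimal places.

Step -1: 17.0 ÷ 1.250 = 13.60
Step 0: 17pt
Step 1: 17.0 × 1.250 = 21.25
Step 2: 17.0 × 1.250² = 26.56
Step 3: 17.0 × 1.250³ = 33.20

13.60pt, 17.00pt, 21.25pt, 26.56pt, 33.20pt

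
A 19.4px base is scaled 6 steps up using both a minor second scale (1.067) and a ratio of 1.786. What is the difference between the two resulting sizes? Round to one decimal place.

Minor second: 19.4 × 1.067⁶ = 28.628px
At 1.786: 19.4 × 1.786⁶ = 629.637px
Difference: 629.637 − 28.628 = 601.009px

601.0px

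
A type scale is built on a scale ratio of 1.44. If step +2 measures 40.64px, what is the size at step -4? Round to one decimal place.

4.6px

The gap is -4 − (2) = -6 steps, so the factor is 1.44^-6.
40.64 ÷ 1.44⁶ = 40.64 ÷ 8.91610 ≈ 4.558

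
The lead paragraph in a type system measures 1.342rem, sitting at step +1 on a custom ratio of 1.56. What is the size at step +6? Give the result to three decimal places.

12.399rem

1.342 × 1.56⁵ = 1.342 × 9.23896 ≈ 12.399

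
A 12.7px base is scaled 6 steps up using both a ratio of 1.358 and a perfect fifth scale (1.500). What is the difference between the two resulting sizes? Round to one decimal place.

65.0px

At 1.358: 12.7 × 1.358⁶ = 79.653px
Perfect fifth: 12.7 × 1.500⁶ = 144.661px
Difference: 144.661 − 79.653 = 65.008px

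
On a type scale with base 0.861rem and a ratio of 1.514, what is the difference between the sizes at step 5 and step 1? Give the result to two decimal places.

Step 1: 0.861 × 1.514 = 1.3036rem
Step 5: 0.861 × 1.514⁵ = 6.8491rem
Difference: 6.8491 − 1.3036 = 5.5455rem

5.55rem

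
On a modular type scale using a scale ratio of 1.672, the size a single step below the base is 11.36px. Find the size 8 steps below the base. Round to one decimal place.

0.3px

11.36 ÷ 1.672⁷ = 11.36 ÷ 36.53036 ≈ 0.311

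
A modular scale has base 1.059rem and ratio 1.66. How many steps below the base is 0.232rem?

1.66ⁿ = 1.059 / 0.232 = 4.5647
n = ln(4.5647) / ln(1.66) = 1.5183 / 0.5068 ≈ 3.00

3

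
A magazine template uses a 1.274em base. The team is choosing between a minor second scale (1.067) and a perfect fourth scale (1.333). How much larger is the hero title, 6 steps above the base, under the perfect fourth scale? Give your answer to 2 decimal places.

5.27em

Minor second: 1.274 × 1.067⁶ = 1.8800em
Perfect fourth: 1.274 × 1.333⁶ = 7.1474em
Difference: 7.1474 − 1.8800 = 5.2674em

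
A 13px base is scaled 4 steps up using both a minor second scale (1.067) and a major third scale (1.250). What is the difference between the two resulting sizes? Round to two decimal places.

Minor second: 13.0 × 1.067⁴ = 16.8500px
Major third: 13.0 × 1.250⁴ = 31.7383px
Difference: 31.7383 − 16.8500 = 14.8883px

14.89px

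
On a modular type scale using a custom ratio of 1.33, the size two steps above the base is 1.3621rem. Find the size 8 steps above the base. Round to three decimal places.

1.3621 × 1.33⁶ = 1.3621 × 5.53490 ≈ 7.539

7.539rem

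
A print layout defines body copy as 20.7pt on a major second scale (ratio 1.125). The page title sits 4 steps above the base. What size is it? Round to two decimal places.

Every step multiplies by the scale ratio.
20.7 × 1.125⁴ = 20.7 × 1.60181 ≈ 33.16

33.16pt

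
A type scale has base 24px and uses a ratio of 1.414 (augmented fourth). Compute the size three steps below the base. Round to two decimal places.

8.49px

24.0 ÷ 1.414³ = 24.0 ÷ 2.82715 ≈ 8.49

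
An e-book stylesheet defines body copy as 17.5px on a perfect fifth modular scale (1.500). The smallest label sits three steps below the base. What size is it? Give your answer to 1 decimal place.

5.2px

A modular type scale is a geometric sequence: sizeₙ = base × rⁿ.
17.5 ÷ 1.500³ = 17.5 ÷ 3.37500 ≈ 5.19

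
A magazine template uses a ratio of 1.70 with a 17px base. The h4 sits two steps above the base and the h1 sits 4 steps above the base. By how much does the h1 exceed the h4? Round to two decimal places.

Step 2: 17.0 × 1.70² = 49.1300px
Step 4: 17.0 × 1.70⁴ = 141.9857px
Difference: 141.9857 − 49.1300 = 92.8557px

92.86px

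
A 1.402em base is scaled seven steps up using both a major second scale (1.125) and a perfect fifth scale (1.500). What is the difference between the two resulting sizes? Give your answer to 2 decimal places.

20.76em

Major second: 1.402 × 1.125⁷ = 3.1975em
Perfect fifth: 1.402 × 1.500⁷ = 23.9545em
Difference: 23.9545 − 3.1975 = 20.7570em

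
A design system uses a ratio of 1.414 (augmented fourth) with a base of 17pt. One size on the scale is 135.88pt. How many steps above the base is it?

6

1.414ⁿ = 135.88 / 17 = 7.9929
n = ln(7.9929) / ln(1.414) = 2.0786 / 0.3464 ≈ 6.00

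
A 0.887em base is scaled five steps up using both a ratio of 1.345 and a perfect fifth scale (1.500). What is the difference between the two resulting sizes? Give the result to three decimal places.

At 1.345: 0.887 × 1.345⁵ = 3.90423em
Perfect fifth: 0.887 × 1.500⁵ = 6.73566em
Difference: 6.73566 − 3.90423 = 2.83143em

2.831em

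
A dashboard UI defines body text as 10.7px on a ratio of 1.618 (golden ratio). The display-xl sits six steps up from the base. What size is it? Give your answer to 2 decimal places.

191.98px

10.7 × 1.618⁶ = 10.7 × 17.94201 ≈ 191.98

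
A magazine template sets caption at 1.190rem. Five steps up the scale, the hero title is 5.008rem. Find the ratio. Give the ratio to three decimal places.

r⁵ = 5.008 / 1.190, so r = (5.008/1.190)^(1/5).
r = 4.2084^(1/5) ≈ 1.3330

1.333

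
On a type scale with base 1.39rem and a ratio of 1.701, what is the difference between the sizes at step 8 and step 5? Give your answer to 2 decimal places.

77.63rem

Step 5: 1.39 × 1.701⁵ = 19.7941rem
Step 8: 1.39 × 1.701⁸ = 97.4203rem
Difference: 97.4203 − 19.7941 = 77.6262rem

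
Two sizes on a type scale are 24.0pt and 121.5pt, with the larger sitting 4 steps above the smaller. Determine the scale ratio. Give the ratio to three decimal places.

1.500

The ratio satisfies 24.0 × r⁴ = 121.5, so r = (121.5 / 24.0)^(1/4).
r = 5.0625^(1/4) ≈ 1.5000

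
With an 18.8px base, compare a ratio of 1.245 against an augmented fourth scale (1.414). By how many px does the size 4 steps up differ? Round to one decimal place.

At 1.245: 18.8 × 1.245⁴ = 45.168px
Augmented fourth: 18.8 × 1.414⁴ = 75.155px
Difference: 75.155 − 45.168 = 29.987px

30.0px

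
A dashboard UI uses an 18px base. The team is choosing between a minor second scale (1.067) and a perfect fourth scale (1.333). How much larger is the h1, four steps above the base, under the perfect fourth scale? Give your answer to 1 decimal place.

Minor second: 18.0 × 1.067⁴ = 23.331px
Perfect fourth: 18.0 × 1.333⁴ = 56.832px
Difference: 56.832 − 23.331 = 33.501px

33.5px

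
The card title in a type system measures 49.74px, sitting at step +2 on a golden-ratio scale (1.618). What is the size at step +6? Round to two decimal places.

340.89px

The gap is 6 − (2) = 4 steps, so the factor is 1.618^4.
49.74 × 1.618⁴ = 49.74 × 6.85353 ≈ 340.894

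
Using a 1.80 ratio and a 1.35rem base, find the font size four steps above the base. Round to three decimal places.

14.172rem

Each step on a modular scale multiplies by the ratio, so the size n steps from the base is base × ratioⁿ.
1.35 × 1.80⁴ = 1.35 × 10.49760 ≈ 14.172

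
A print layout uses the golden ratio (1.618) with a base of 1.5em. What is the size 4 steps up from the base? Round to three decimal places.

1.5 × 1.618⁴ = 1.5 × 6.85353 ≈ 10.280

10.280em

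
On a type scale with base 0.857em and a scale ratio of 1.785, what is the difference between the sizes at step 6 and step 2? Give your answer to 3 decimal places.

24.990em

Step 2: 0.857 × 1.785² = 2.73059em
Step 6: 0.857 × 1.785⁶ = 27.72108em
Difference: 27.72108 − 2.73059 = 24.99049em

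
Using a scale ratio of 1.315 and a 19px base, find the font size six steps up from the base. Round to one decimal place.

19.0 × 1.315⁶ = 19.0 × 5.17076 ≈ 98.24

98.2px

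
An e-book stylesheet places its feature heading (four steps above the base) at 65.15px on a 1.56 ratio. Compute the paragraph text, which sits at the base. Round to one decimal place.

65.15 ÷ 1.56⁴ = 65.15 ÷ 5.92241 ≈ 11.001

11.0px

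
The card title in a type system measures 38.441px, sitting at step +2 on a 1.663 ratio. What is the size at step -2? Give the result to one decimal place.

5.0px

Moving from step +2 to step -2 is 4 steps down, so divide by r⁴.
38.441 ÷ 1.663⁴ = 38.441 ÷ 7.64837 ≈ 5.026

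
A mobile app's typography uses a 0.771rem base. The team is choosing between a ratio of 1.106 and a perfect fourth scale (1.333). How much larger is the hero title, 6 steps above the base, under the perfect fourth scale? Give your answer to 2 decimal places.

2.91rem

At 1.106: 0.771 × 1.106⁶ = 1.4112rem
Perfect fourth: 0.771 × 1.333⁶ = 4.3255rem
Difference: 4.3255 − 1.4112 = 2.9143rem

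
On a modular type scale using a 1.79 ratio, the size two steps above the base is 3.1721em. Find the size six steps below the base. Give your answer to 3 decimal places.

0.030em

Moving from step +2 to step -6 is 8 steps down, so divide by r⁸.
3.1721 ÷ 1.79⁸ = 3.1721 ÷ 105.39603 ≈ 0.030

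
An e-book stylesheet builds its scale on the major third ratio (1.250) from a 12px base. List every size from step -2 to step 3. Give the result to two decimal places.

7.68px, 9.60px, 12.00px, 15.00px, 18.75px, 23.44px

Step -2: 12.0 ÷ 1.250² = 7.68
Step -1: 12.0 ÷ 1.250 = 9.60
Step 0: 12px
Step 1: 12.0 × 1.250 = 15.00
Step 2: 12.0 × 1.250² = 18.75
Step 3: 12.0 × 1.250³ = 23.44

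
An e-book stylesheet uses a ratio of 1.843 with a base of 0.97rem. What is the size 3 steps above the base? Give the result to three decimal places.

6.072rem

0.97 × 1.843³ = 0.97 × 6.26002 ≈ 6.072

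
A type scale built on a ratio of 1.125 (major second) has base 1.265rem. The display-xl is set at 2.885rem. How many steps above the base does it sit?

7

1.125ⁿ = 2.885 / 1.265 = 2.2806
n = ln(2.2806) / ln(1.125) = 0.8245 / 0.1178 ≈ 7.00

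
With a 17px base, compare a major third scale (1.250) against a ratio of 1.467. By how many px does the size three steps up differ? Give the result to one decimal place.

Major third: 17.0 × 1.250³ = 33.203px
At 1.467: 17.0 × 1.467³ = 53.671px
Difference: 53.671 − 33.203 = 20.468px

20.5px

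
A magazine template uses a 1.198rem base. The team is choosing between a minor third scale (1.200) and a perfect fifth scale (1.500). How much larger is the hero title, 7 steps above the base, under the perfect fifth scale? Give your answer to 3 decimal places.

16.176rem

Minor third: 1.198 × 1.200⁷ = 4.29265rem
Perfect fifth: 1.198 × 1.500⁷ = 20.46895rem
Difference: 20.46895 − 4.29265 = 16.17630rem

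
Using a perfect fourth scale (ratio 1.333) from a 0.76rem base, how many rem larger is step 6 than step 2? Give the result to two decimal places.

Step 2: 0.76 × 1.333² = 1.3504rem
Step 6: 0.76 × 1.333⁶ = 4.2638rem
Difference: 4.2638 − 1.3504 = 2.9134rem

2.91rem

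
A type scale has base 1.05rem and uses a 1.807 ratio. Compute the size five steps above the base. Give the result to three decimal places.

20.229rem

1.05 × 1.807⁵ = 1.05 × 19.26596 ≈ 20.229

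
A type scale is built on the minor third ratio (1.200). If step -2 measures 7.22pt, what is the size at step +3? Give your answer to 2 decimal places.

7.22 × 1.200⁵ = 7.22 × 2.48832 ≈ 17.966

17.97pt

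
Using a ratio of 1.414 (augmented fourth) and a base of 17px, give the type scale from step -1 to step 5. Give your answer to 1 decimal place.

12.0px, 17.0px, 24.0px, 34.0px, 48.1px, 68.0px, 96.1px

Step -1: 17.0 ÷ 1.414 = 12.0
Step 0: 17px
Step 1: 17.0 × 1.414 = 24.0
Step 2: 17.0 × 1.414² = 34.0
Step 3: 17.0 × 1.414³ = 48.1
Step 4: 17.0 × 1.414⁴ = 68.0
Step 5: 17.0 × 1.414⁵ = 96.1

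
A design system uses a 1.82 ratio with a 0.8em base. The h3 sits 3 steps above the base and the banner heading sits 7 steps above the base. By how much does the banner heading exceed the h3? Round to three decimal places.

Step 3: 0.8 × 1.82³ = 4.82285em
Step 7: 0.8 × 1.82⁷ = 52.91633em
Difference: 52.91633 − 4.82285 = 48.09348em

48.093em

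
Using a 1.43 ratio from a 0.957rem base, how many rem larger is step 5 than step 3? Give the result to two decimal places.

2.92rem

Step 3: 0.957 × 1.43³ = 2.7985rem
Step 5: 0.957 × 1.43⁵ = 5.7226rem
Difference: 5.7226 − 2.7985 = 2.9241rem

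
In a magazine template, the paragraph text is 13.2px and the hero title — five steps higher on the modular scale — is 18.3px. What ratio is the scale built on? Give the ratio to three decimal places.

r⁵ = 18.3 / 13.2, so r = (18.3/13.2)^(1/5).
r = 1.3864^(1/5) ≈ 1.0675

1.068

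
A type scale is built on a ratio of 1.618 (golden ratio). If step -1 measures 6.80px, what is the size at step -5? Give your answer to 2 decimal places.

Moving from step -1 to step -5 is 4 steps down, so divide by r⁴.
6.80 ÷ 1.618⁴ = 6.80 ÷ 6.85353 ≈ 0.992

0.99px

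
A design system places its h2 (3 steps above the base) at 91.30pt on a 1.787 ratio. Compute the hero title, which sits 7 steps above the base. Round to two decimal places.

931.04pt

91.30 × 1.787⁴ = 91.30 × 10.19761 ≈ 931.041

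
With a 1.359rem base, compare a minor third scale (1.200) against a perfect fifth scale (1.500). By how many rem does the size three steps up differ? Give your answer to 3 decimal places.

Minor third: 1.359 × 1.200³ = 2.34835rem
Perfect fifth: 1.359 × 1.500³ = 4.58662rem
Difference: 4.58662 − 2.34835 = 2.23827rem

2.238rem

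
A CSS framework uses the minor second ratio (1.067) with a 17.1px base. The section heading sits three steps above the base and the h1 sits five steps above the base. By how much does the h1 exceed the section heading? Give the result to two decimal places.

2.88px

Step 3: 17.1 × 1.067³ = 20.7725px
Step 5: 17.1 × 1.067⁵ = 23.6493px
Difference: 23.6493 − 20.7725 = 2.8768px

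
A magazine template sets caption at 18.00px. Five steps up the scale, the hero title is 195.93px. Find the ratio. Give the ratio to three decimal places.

1.612

r⁵ = 195.93 / 18.00, so r = (195.93/18.00)^(1/5).
r = 10.8850^(1/5) ≈ 1.6120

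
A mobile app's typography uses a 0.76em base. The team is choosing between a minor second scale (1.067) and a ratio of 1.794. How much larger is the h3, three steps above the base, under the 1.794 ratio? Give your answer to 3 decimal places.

3.465em

Minor second: 0.76 × 1.067³ = 0.92322em
At 1.794: 0.76 × 1.794³ = 4.38814em
Difference: 4.38814 − 0.92322 = 3.46492em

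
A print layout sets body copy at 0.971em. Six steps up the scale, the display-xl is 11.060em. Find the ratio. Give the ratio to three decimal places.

r⁶ = 11.060 / 0.971, so r = (11.060/0.971)^(1/6).
r = 11.3903^(1/6) ≈ 1.5000

1.500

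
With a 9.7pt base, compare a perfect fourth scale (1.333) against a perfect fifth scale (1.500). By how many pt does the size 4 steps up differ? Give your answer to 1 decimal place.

Perfect fourth: 9.7 × 1.333⁴ = 30.626pt
Perfect fifth: 9.7 × 1.500⁴ = 49.106pt
Difference: 49.106 − 30.626 = 18.480pt

18.5pt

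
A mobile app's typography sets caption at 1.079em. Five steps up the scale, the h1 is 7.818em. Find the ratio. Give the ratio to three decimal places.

r⁵ = 7.818 / 1.079, so r = (7.818/1.079)^(1/5).
r = 7.2456^(1/5) ≈ 1.4860

1.486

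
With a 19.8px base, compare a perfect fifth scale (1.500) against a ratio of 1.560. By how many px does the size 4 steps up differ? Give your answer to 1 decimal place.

Perfect fifth: 19.8 × 1.500⁴ = 100.237px
At 1.560: 19.8 × 1.560⁴ = 117.264px
Difference: 117.264 − 100.237 = 17.027px

17.0px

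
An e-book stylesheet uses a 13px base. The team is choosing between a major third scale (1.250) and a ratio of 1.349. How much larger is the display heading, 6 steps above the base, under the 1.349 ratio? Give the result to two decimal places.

28.75px

Major third: 13.0 × 1.250⁶ = 49.5911px
At 1.349: 13.0 × 1.349⁶ = 78.3457px
Difference: 78.3457 − 49.5911 = 28.7546px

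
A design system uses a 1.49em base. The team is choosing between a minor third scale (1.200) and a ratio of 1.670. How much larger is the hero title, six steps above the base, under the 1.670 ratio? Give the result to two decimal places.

Minor third: 1.49 × 1.200⁶ = 4.4491em
At 1.670: 1.49 × 1.670⁶ = 32.3210em
Difference: 32.3210 − 4.4491 = 27.8719em

27.87em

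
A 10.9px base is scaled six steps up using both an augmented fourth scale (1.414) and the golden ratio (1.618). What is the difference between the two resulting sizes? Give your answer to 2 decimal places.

Augmented fourth: 10.9 × 1.414⁶ = 87.1210px
Golden ratio: 10.9 × 1.618⁶ = 195.5679px
Difference: 195.5679 − 87.1210 = 108.4469px

108.45px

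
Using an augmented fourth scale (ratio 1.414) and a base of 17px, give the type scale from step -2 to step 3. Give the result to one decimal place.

Step -2: 17.0 ÷ 1.414² = 8.5
Step -1: 17.0 ÷ 1.414 = 12.0
Step 0: 17px
Step 1: 17.0 × 1.414 = 24.0
Step 2: 17.0 × 1.414² = 34.0
Step 3: 17.0 × 1.414³ = 48.1

8.5px, 12.0px, 17.0px, 24.0px, 34.0px, 48.1px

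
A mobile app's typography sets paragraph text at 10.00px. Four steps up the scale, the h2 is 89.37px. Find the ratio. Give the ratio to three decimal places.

r⁴ = 89.37 / 10.00, so r = (89.37/10.00)^(1/4).
r = 8.9370^(1/4) ≈ 1.7290

1.729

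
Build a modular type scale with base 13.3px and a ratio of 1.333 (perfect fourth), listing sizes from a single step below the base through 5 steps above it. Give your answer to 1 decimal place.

Step -1: 13.3 ÷ 1.333 = 10.0
Step 0: 13.3px
Step 1: 13.3 × 1.333 = 17.7
Step 2: 13.3 × 1.333² = 23.6
Step 3: 13.3 × 1.333³ = 31.5
Step 4: 13.3 × 1.333⁴ = 42.0
Step 5: 13.3 × 1.333⁵ = 56.0

10.0px, 13.3px, 17.7px, 23.6px, 31.5px, 42.0px, 56.0px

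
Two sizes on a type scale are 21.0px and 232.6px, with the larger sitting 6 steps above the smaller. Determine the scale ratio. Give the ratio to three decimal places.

r⁶ = 232.6 / 21.0, so r = (232.6/21.0)^(1/6).
r = 11.0762^(1/6) ≈ 1.4930

1.493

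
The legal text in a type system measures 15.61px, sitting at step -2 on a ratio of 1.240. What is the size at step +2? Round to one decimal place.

The gap is 2 − (-2) = 4 steps, so the factor is 1.240^4.
15.61 × 1.240⁴ = 15.61 × 2.36421 ≈ 36.905

36.9px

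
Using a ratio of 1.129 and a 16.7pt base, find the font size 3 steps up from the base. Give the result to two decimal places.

24.03pt

16.7 × 1.129³ = 16.7 × 1.43907 ≈ 24.03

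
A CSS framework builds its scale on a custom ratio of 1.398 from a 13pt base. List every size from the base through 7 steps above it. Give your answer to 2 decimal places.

Step 0: 13pt
Step 1: 13.0 × 1.398 = 18.17
Step 2: 13.0 × 1.398² = 25.41
Step 3: 13.0 × 1.398³ = 35.52
Step 4: 13.0 × 1.398⁴ = 49.66
Step 5: 13.0 × 1.398⁵ = 69.42
Step 6: 13.0 × 1.398⁶ = 97.05
Step 7: 13.0 × 1.398⁷ = 135.67

13.00pt, 18.17pt, 25.41pt, 35.52pt, 49.66pt, 69.42pt, 97.05pt, 135.67pt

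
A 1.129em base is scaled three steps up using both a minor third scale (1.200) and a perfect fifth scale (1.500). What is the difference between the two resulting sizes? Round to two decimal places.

Minor third: 1.129 × 1.200³ = 1.9509em
Perfect fifth: 1.129 × 1.500³ = 3.8104em
Difference: 3.8104 − 1.9509 = 1.8595em

1.86em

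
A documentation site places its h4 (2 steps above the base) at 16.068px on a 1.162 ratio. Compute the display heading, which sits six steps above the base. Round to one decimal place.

16.068 × 1.162⁴ = 16.068 × 1.82316 ≈ 29.295

29.3px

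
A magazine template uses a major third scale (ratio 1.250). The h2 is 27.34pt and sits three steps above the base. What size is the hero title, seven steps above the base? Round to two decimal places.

27.34 × 1.250⁴ = 27.34 × 2.44141 ≈ 66.748

66.75pt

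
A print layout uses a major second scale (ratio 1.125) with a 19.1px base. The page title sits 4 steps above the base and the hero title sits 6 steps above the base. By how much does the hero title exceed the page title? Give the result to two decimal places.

Step 4: 19.1 × 1.125⁴ = 30.5945px
Step 6: 19.1 × 1.125⁶ = 38.7212px
Difference: 38.7212 − 30.5945 = 8.1267px

8.13px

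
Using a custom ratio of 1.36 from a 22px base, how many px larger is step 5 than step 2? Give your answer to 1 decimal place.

61.7px

Step 2: 22.0 × 1.36² = 40.691px
Step 5: 22.0 × 1.36⁵ = 102.357px
Difference: 102.357 − 40.691 = 61.666px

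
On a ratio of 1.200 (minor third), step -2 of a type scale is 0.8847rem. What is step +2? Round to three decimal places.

Moving from step -2 to step +2 is 4 steps up, so multiply by r⁴.
0.8847 × 1.200⁴ = 0.8847 × 2.07360 ≈ 1.835

1.835rem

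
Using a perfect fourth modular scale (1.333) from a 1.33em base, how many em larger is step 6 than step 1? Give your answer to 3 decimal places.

Step 1: 1.33 × 1.333 = 1.77289em
Step 6: 1.33 × 1.333⁶ = 7.46161em
Difference: 7.46161 − 1.77289 = 5.68872em

5.689em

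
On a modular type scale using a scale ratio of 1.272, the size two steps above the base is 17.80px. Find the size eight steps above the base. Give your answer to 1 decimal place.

75.4px

17.80 × 1.272⁶ = 17.80 × 4.23568 ≈ 75.395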